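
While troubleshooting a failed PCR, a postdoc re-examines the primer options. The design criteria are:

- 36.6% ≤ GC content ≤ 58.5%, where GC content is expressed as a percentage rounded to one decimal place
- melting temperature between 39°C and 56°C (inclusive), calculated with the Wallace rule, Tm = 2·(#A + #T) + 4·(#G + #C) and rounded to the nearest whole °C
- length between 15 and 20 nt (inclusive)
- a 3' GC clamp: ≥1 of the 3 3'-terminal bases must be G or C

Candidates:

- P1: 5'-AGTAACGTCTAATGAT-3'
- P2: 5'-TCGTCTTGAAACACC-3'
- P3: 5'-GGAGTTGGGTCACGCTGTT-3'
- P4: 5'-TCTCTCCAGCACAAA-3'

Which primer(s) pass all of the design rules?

P1 (16 nt, A=6 T=5 G=3 C=2): GC 5/16 = 31.3%, outside 36.6–58.5% ✗; Tm = 2·11 + 4·5 = 42°C ✓; length 16 ✓; 3' end GAT has 1 G/C ✓ — fails.
P2 (15 nt, A=4 T=4 G=2 C=5): GC 7/15 = 46.7% ✓; Tm = 2·8 + 4·7 = 44°C ✓; length 15 ✓; 3' end ACC has 2 G/C ✓ — passes.
P3 (19 nt, A=2 T=6 G=8 C=3): GC 11/19 = 57.9% ✓; Tm = 2·8 + 4·11 = 60°C, outside 39–56°C ✗; length 19 ✓; 3' end GTT has 1 G/C ✓ — fails.
P4 (15 nt, A=5 T=3 G=1 C=6): GC 7/15 = 46.7% ✓; Tm = 2·8 + 4·7 = 44°C ✓; length 15 ✓; 3' end AAA has 0 G/C, need ≥1 ✗ — fails.

P2 only.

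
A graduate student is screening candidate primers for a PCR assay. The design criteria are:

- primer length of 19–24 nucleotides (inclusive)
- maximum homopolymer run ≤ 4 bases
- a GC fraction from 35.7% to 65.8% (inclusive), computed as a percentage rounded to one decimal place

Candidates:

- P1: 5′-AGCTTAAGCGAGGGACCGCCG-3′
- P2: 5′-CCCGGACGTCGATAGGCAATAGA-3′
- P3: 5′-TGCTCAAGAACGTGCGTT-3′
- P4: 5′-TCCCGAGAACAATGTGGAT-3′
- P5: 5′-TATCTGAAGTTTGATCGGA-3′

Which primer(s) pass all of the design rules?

P1 (21 nt, A=5 T=2 G=8 C=6): length 21 ✓; longest run = 3 ✓; GC 14/21 = 66.7%, outside 35.7–65.8% ✗ — fails.
P2 (23 nt, A=7 T=3 G=7 C=6): length 23 ✓; longest run = 3 ✓; GC 13/23 = 56.5% ✓ — passes.
P3 (18 nt, A=4 T=5 G=5 C=4): length 18, outside 19–24 ✗; longest run = 2 ✓; GC 9/18 = 50.0% ✓ — fails.
P4 (19 nt, A=6 T=4 G=5 C=4): length 19 ✓; longest run = 3 ✓; GC 9/19 = 47.4% ✓ — passes.
P5 (19 nt, A=5 T=7 G=5 C=2): length 19 ✓; longest run = 3 ✓; GC 7/19 = 36.8% ✓ — passes.

P2, P4 and P5.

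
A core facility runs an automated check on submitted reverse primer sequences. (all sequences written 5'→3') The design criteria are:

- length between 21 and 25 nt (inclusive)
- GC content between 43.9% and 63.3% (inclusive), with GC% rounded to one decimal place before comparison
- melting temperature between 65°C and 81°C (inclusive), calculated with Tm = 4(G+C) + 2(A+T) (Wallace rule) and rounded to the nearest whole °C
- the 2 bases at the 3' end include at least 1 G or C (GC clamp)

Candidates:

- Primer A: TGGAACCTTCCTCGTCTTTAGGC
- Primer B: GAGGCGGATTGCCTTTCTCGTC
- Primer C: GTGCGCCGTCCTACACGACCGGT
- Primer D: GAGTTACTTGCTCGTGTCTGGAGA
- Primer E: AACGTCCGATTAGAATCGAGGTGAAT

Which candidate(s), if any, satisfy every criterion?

Primer A, Primer B and Primer D.

Primer A (23 nt, A=3 T=8 G=5 C=7): length 23 ✓; GC 12/23 = 52.2% ✓; Tm = 2·11 + 4·12 = 70°C ✓; 3' end GC has 2 G/C ✓ — passes.
Primer B (22 nt, A=2 T=7 G=7 C=6): length 22 ✓; GC 13/22 = 59.1% ✓; Tm = 2·9 + 4·13 = 70°C ✓; 3' end TC has 1 G/C ✓ — passes.
Primer C (23 nt, A=3 T=4 G=7 C=9): length 23 ✓; GC 16/23 = 69.6%, outside 43.9–63.3% ✗; Tm = 2·7 + 4·16 = 78°C ✓; 3' end GT has 1 G/C ✓ — fails.
Primer D (24 nt, A=4 T=8 G=8 C=4): length 24 ✓; GC 12/24 = 50.0% ✓; Tm = 2·12 + 4·12 = 72°C ✓; 3' end GA has 1 G/C ✓ — passes.
Primer E (26 nt, A=9 T=6 G=7 C=4): length 26, outside 21–25 ✗; GC 11/26 = 42.3%, outside 43.9–63.3% ✗; Tm = 2·15 + 4·11 = 74°C ✓; 3' end AT has 0 G/C, need ≥1 ✗ — fails.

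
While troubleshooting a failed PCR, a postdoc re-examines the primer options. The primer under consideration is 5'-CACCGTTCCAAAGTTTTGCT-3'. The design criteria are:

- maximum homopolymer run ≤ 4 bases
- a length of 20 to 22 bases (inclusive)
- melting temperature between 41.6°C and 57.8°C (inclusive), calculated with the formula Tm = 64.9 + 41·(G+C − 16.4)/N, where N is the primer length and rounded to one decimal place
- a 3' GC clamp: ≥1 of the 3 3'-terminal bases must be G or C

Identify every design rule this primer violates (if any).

Base counts: A=4, T=7, G=3, C=6 (length 20).
homopolymer run: longest run = 4 ✓
length: length 20 ✓
Tm: Tm = 64.9 + 41·(9 − 16.4)/20 = 49.7°C ✓
GC clamp: 3' end GCT has 2 G/C ✓

Meets all criteria.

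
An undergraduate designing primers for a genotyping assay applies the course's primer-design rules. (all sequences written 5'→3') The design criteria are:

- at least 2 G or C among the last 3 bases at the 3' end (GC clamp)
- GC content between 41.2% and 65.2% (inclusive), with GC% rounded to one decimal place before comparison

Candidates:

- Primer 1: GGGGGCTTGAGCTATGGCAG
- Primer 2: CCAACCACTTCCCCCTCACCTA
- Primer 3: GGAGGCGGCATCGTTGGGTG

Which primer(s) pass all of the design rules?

Primer 1 (20 nt, A=3 T=4 G=10 C=3): 3' end CAG has 2 G/C ✓; GC 13/20 = 65.0% ✓ — passes.
Primer 2 (22 nt, A=5 T=4 G=0 C=13): 3' end CTA has 1 G/C, need ≥2 ✗; GC 13/22 = 59.1% ✓ — fails.
Primer 3 (20 nt, A=2 T=4 G=11 C=3): 3' end GTG has 2 G/C ✓; GC 14/20 = 70.0%, outside 41.2–65.2% ✗ — fails.

Primer 1 only.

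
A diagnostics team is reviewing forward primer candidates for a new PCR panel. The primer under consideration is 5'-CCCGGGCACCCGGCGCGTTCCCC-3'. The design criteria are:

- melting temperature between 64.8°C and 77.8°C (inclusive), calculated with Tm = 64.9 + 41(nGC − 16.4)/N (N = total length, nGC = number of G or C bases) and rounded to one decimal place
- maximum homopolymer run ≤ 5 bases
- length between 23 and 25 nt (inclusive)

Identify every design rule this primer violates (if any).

Meets all criteria.

Base counts: A=1, T=2, G=7, C=13 (length 23).
Tm: Tm = 64.9 + 41·(20 − 16.4)/23 = 71.3°C ✓
homopolymer run: longest run = 4 ✓
length: length 23 ✓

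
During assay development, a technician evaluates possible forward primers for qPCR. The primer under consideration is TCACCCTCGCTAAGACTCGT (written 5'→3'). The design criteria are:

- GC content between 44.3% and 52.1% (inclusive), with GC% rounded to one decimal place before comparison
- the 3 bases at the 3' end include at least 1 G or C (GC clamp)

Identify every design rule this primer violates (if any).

Base counts: A=4, T=5, G=3, C=8 (length 20).
GC content: GC 11/20 = 55.0%, outside 44.3–52.1% ✗
GC clamp: 3' end CGT has 2 G/C ✓

Fails: GC content.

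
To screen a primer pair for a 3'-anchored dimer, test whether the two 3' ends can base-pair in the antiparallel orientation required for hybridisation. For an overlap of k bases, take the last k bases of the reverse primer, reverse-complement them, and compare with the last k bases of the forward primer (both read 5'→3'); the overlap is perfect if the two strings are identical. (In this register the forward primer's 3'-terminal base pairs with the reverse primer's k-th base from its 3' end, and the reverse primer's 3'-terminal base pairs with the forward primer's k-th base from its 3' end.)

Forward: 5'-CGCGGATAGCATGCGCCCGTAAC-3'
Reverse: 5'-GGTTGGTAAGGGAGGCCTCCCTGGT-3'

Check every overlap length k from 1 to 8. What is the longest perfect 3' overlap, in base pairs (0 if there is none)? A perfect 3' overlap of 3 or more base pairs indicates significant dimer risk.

Last 8 bases (5'→3') — forward …CCCGTAAC, reverse …TCCCTGGT.
Reverse complement of the reverse primer's last 8 bases: ACCAGGGA; its first k bases are the reverse complement of the reverse primer's last k bases, so a perfect k-base overlap needs the forward primer's last k bases to equal them.
Comparing (forward last k vs required): k=1: C vs A ✗; k=2: AC vs AC ✓; k=3: AAC vs ACC ✗; k=4: TAAC vs ACCA ✗; k=5: GTAAC vs ACCAG ✗; k=6: CGTAAC vs ACCAGG ✗; k=7: CCGTAAC vs ACCAGGG ✗; k=8: CCCGTAAC vs ACCAGGGA ✗.
Only k = 2 is perfect, so the longest perfect 3' overlap is 2.

Longest perfect overlap: 2 complementary base pairs; below the dimer-risk threshold (threshold 3).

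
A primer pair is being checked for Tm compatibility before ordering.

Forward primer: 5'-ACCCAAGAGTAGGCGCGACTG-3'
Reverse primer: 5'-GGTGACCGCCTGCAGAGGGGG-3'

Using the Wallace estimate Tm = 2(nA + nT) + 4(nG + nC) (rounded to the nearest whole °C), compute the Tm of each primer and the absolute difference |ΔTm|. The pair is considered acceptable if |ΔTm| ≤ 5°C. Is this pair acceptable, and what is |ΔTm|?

|ΔTm| = 6°C; the pair is not acceptable.

Forward: A=6 T=2 G=7 C=6 → Tm = 2·8 + 4·13 = 68°C.
Reverse: A=3 T=2 G=11 C=5 → Tm = 2·5 + 4·16 = 74°C.
|ΔTm| = |68 − 74| = 6°C, > 5°C.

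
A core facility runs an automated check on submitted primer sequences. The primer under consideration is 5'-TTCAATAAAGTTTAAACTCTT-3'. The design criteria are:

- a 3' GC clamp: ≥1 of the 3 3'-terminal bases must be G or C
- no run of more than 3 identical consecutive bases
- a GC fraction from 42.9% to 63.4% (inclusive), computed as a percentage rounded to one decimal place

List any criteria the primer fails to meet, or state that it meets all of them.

Fails: GC content.

Base counts: A=8, T=9, G=1, C=3 (length 21).
GC clamp: 3' end CTT has 1 G/C ✓
homopolymer run: longest run = 3 ✓
GC content: GC 4/21 = 19.0%, outside 42.9–63.4% ✗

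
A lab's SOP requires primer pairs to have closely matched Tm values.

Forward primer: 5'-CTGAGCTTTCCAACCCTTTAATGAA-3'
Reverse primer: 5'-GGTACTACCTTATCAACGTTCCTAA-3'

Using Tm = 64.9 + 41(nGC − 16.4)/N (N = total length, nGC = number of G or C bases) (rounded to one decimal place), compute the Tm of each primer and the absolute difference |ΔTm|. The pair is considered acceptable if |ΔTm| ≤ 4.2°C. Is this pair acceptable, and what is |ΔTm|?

Forward: G+C = 10, N = 25 → Tm = 64.9 + 41·(10 − 16.4)/25 = 54.4°C.
Reverse: G+C = 10, N = 25 → Tm = 64.9 + 41·(10 − 16.4)/25 = 54.4°C.
|ΔTm| = |54.4 − 54.4| = 0.0°C, ≤ 4.2°C.

|ΔTm| = 0.0°C; the pair is acceptable.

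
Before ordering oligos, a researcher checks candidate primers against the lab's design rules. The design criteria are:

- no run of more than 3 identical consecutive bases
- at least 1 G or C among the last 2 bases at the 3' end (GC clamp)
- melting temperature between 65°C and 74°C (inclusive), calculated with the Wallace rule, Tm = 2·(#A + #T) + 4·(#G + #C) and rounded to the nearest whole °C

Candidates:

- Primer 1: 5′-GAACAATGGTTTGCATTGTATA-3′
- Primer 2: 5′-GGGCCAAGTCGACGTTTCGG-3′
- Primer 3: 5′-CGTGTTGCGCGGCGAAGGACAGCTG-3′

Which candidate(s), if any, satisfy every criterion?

Primer 2 only.

Primer 1 (22 nt, A=7 T=8 G=5 C=2): longest run = 3 ✓; 3' end TA has 0 G/C, need ≥1 ✗; Tm = 2·15 + 4·7 = 58°C, outside 65–74°C ✗ — fails.
Primer 2 (20 nt, A=3 T=4 G=8 C=5): longest run = 3 ✓; 3' end GG has 2 G/C ✓; Tm = 2·7 + 4·13 = 66°C ✓ — passes.
Primer 3 (25 nt, A=4 T=4 G=11 C=6): longest run = 2 ✓; 3' end TG has 1 G/C ✓; Tm = 2·8 + 4·17 = 84°C, outside 65–74°C ✗ — fails.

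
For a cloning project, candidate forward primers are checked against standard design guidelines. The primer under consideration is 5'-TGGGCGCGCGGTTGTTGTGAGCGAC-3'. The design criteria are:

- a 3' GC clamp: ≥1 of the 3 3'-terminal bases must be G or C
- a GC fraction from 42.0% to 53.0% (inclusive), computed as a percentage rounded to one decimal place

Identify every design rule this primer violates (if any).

Fails: GC content.

Base counts: A=2, T=6, G=12, C=5 (length 25).
GC clamp: 3' end GAC has 2 G/C ✓
GC content: GC 17/25 = 68.0%, outside 42.0–53.0% ✗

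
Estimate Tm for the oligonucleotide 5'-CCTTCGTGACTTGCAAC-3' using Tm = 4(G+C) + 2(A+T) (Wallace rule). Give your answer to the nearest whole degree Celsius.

52°C

Base counts: A=3, T=5, G=3, C=6 (length 17).
Tm = 2·(3+5) + 4·(3+6) = 2·8 + 4·9 = 16 + 36 = 52°C.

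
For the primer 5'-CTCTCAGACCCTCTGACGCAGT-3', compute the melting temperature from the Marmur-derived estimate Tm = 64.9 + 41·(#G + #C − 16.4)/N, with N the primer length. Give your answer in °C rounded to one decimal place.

Base counts: A=4, T=5, G=4, C=9; G+C = 13, N = 22.
Tm = 64.9 + 41·(13 − 16.4)/22 = 64.9 + -139.40/22 = 58.6°C.

58.6°C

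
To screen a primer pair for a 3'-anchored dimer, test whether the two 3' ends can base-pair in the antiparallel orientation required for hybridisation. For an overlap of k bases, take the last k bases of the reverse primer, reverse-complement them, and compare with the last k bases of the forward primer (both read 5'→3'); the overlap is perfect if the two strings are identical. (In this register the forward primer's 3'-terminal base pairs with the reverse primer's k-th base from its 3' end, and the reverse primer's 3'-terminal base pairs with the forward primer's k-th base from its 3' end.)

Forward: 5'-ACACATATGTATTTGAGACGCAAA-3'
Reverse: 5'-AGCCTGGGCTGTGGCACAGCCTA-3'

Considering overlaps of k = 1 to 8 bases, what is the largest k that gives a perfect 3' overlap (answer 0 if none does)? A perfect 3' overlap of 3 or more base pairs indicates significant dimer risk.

Longest perfect overlap: 0 complementary base pairs; below the dimer-risk threshold (threshold 3).

Last 8 bases (5'→3') — forward …GACGCAAA, reverse …ACAGCCTA.
Reverse complement of the reverse primer's last 8 bases: TAGGCTGT; its first k bases are the reverse complement of the reverse primer's last k bases, so a perfect k-base overlap needs the forward primer's last k bases to equal them.
Comparing (forward last k vs required): k=1: A vs T ✗; k=2: AA vs TA ✗; k=3: AAA vs TAG ✗; k=4: CAAA vs TAGG ✗; k=5: GCAAA vs TAGGC ✗; k=6: CGCAAA vs TAGGCT ✗; k=7: ACGCAAA vs TAGGCTG ✗; k=8: GACGCAAA vs TAGGCTGT ✗.
No overlap length from 1 to 8 is perfect, so the longest perfect 3' overlap is 0.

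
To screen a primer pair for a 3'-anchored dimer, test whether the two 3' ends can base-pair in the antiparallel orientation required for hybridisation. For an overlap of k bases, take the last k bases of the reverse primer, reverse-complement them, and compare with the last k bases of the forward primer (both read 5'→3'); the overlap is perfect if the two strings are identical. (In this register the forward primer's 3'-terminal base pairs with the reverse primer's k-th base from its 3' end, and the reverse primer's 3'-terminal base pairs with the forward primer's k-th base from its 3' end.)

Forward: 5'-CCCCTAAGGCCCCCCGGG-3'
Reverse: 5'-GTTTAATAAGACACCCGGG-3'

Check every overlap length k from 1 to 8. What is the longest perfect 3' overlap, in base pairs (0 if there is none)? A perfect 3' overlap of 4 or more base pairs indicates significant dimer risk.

Last 8 bases (5'→3') — forward …CCCCCGGG, reverse …CACCCGGG.
Reverse complement of the reverse primer's last 8 bases: CCCGGGTG; its first k bases are the reverse complement of the reverse primer's last k bases, so a perfect k-base overlap needs the forward primer's last k bases to equal them.
Comparing (forward last k vs required): k=1: G vs C ✗; k=2: GG vs CC ✗; k=3: GGG vs CCC ✗; k=4: CGGG vs CCCG ✗; k=5: CCGGG vs CCCGG ✗; k=6: CCCGGG vs CCCGGG ✓; k=7: CCCCGGG vs CCCGGGT ✗; k=8: CCCCCGGG vs CCCGGGTG ✗.
Only k = 6 is perfect, so the longest perfect 3' overlap is 6.

Longest perfect overlap: 6 complementary base pairs; significant dimer risk (threshold 4).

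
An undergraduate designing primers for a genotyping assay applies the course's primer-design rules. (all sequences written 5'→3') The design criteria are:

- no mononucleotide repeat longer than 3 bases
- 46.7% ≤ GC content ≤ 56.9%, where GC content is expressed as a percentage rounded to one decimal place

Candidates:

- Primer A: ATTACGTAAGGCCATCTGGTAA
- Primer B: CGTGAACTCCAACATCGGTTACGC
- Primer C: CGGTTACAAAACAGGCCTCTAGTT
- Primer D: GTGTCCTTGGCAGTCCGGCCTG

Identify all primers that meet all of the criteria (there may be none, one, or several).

Primer B only.

Primer A (22 nt, A=7 T=6 G=5 C=4): longest run = 2 ✓; GC 9/22 = 40.9%, outside 46.7–56.9% ✗ — fails.
Primer B (24 nt, A=6 T=5 G=5 C=8): longest run = 2 ✓; GC 13/24 = 54.2% ✓ — passes.
Primer C (24 nt, A=7 T=6 G=5 C=6): longest run = 4, exceeds 3 ✗; GC 11/24 = 45.8%, outside 46.7–56.9% ✗ — fails.
Primer D (22 nt, A=1 T=6 G=8 C=7): longest run = 2 ✓; GC 15/22 = 68.2%, outside 46.7–56.9% ✗ — fails.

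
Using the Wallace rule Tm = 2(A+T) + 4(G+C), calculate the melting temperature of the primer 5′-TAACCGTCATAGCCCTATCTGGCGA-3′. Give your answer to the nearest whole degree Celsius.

76°C

Base counts: A=6, T=6, G=5, C=8 (length 25).
Tm = 2·(6+6) + 4·(5+8) = 2·12 + 4·13 = 24 + 52 = 76°C.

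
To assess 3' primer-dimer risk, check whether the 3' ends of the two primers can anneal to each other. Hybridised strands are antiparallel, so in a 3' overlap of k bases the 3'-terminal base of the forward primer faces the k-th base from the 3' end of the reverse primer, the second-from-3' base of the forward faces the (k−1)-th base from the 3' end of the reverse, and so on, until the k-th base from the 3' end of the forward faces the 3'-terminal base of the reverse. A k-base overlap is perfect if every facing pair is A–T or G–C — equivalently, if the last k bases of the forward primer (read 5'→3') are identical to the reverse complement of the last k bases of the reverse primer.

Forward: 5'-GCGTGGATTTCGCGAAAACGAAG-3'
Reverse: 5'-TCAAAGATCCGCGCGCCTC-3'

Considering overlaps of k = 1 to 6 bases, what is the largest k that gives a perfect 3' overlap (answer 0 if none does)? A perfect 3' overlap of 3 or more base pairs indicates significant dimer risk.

Last 6 bases (5'→3') — forward …ACGAAG, reverse …CGCCTC.
Reverse complement of the reverse primer's last 6 bases: GAGGCG; its first k bases are the reverse complement of the reverse primer's last k bases, so a perfect k-base overlap needs the forward primer's last k bases to equal them.
Comparing (forward last k vs required): k=1: G vs G ✓; k=2: AG vs GA ✗; k=3: AAG vs GAG ✗; k=4: GAAG vs GAGG ✗; k=5: CGAAG vs GAGGC ✗; k=6: ACGAAG vs GAGGCG ✗.
Only k = 1 is perfect, so the longest perfect 3' overlap is 1.

Longest perfect overlap: 1 complementary base pair; below the dimer-risk threshold (threshold 3).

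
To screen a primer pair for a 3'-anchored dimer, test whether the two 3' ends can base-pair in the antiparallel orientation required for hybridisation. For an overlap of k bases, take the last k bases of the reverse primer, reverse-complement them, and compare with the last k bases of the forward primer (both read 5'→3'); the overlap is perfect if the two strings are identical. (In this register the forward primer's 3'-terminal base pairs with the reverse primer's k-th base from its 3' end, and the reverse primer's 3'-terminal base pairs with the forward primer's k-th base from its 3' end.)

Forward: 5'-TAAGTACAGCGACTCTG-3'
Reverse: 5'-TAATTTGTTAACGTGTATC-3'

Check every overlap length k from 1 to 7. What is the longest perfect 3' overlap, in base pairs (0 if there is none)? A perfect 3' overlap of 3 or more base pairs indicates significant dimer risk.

Last 7 bases (5'→3') — forward …GACTCTG, reverse …GTGTATC.
Reverse complement of the reverse primer's last 7 bases: GATACAC; its first k bases are the reverse complement of the reverse primer's last k bases, so a perfect k-base overlap needs the forward primer's last k bases to equal them.
Comparing (forward last k vs required): k=1: G vs G ✓; k=2: TG vs GA ✗; k=3: CTG vs GAT ✗; k=4: TCTG vs GATA ✗; k=5: CTCTG vs GATAC ✗; k=6: ACTCTG vs GATACA ✗; k=7: GACTCTG vs GATACAC ✗.
Only k = 1 is perfect, so the longest perfect 3' overlap is 1.

Longest perfect overlap: 1 complementary base pair; below the dimer-risk threshold (threshold 3).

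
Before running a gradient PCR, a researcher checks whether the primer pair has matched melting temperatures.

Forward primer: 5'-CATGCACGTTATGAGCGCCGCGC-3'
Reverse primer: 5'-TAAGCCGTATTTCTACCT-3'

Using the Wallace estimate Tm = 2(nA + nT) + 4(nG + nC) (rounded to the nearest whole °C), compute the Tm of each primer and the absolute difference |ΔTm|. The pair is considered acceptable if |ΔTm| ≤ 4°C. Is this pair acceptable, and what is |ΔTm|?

Forward: A=4 T=4 G=7 C=8 → Tm = 2·8 + 4·15 = 76°C.
Reverse: A=4 T=7 G=2 C=5 → Tm = 2·11 + 4·7 = 50°C.
|ΔTm| = |76 − 50| = 26°C, > 4°C.

|ΔTm| = 26°C; the pair is not acceptable.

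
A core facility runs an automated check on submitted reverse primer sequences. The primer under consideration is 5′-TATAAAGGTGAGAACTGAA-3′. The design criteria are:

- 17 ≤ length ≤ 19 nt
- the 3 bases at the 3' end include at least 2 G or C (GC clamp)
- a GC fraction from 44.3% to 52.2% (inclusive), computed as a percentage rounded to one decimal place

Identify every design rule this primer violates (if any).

Base counts: A=9, T=4, G=5, C=1 (length 19).
length: length 19 ✓
GC clamp: 3' end GAA has 1 G/C, need ≥2 ✗
GC content: GC 6/19 = 31.6%, outside 44.3–52.2% ✗

Fails: GC clamp, GC content.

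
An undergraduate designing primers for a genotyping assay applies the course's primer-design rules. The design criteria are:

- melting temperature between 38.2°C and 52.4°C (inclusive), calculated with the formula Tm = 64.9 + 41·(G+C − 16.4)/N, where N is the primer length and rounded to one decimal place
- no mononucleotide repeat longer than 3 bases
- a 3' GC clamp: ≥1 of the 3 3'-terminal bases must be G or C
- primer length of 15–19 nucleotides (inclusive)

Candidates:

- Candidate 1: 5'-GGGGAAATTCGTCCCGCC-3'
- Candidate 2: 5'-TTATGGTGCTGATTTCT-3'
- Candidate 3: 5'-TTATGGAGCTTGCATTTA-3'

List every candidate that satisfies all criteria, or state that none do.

Candidate 1 (18 nt, A=3 T=3 G=6 C=6): Tm = 64.9 + 41·(12 − 16.4)/18 = 54.9°C, outside 38.2–52.4°C ✗; longest run = 4, exceeds 3 ✗; 3' end GCC has 3 G/C ✓; length 18 ✓ — fails.
Candidate 2 (17 nt, A=2 T=9 G=4 C=2): Tm = 64.9 + 41·(6 − 16.4)/17 = 39.8°C ✓; longest run = 3 ✓; 3' end TCT has 1 G/C ✓; length 17 ✓ — passes.
Candidate 3 (18 nt, A=4 T=8 G=4 C=2): Tm = 64.9 + 41·(6 − 16.4)/18 = 41.2°C ✓; longest run = 3 ✓; 3' end TTA has 0 G/C, need ≥1 ✗; length 18 ✓ — fails.

Candidate 2 only.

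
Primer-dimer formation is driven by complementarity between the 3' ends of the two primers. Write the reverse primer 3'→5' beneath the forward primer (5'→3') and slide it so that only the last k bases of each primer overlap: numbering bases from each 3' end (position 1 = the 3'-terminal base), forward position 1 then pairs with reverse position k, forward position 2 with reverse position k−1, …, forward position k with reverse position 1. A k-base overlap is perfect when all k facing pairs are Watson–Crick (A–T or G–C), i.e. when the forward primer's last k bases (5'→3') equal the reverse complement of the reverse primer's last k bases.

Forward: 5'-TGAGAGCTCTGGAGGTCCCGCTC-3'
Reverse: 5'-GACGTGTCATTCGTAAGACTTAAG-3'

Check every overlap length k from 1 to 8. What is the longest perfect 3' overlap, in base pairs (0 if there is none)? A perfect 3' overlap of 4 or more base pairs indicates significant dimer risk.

Last 8 bases (5'→3') — forward …TCCCGCTC, reverse …GACTTAAG.
Reverse complement of the reverse primer's last 8 bases: CTTAAGTC; its first k bases are the reverse complement of the reverse primer's last k bases, so a perfect k-base overlap needs the forward primer's last k bases to equal them.
Comparing (forward last k vs required): k=1: C vs C ✓; k=2: TC vs CT ✗; k=3: CTC vs CTT ✗; k=4: GCTC vs CTTA ✗; k=5: CGCTC vs CTTAA ✗; k=6: CCGCTC vs CTTAAG ✗; k=7: CCCGCTC vs CTTAAGT ✗; k=8: TCCCGCTC vs CTTAAGTC ✗.
Only k = 1 is perfect, so the longest perfect 3' overlap is 1.

Longest perfect overlap: 1 complementary base pair; below the dimer-risk threshold (threshold 4).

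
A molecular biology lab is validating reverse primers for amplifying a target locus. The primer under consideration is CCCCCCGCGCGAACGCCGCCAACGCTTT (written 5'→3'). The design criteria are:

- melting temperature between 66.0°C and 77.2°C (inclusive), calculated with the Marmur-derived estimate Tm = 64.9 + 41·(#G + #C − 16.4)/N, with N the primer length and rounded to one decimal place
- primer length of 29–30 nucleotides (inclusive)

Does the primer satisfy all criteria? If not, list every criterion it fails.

Base counts: A=4, T=3, G=6, C=15 (length 28).
Tm: Tm = 64.9 + 41·(21 − 16.4)/28 = 71.6°C ✓
length: length 28, outside 29–30 ✗

Fails: length.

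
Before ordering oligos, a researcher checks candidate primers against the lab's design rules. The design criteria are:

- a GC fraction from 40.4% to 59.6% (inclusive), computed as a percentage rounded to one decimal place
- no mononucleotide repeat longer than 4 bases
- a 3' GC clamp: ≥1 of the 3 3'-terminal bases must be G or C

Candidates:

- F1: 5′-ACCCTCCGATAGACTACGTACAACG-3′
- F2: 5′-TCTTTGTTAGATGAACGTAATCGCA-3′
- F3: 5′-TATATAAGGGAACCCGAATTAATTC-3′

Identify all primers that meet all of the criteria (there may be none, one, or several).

F1 (25 nt, A=8 T=4 G=4 C=9): GC 13/25 = 52.0% ✓; longest run = 3 ✓; 3' end ACG has 2 G/C ✓ — passes.
F2 (25 nt, A=7 T=9 G=5 C=4): GC 9/25 = 36.0%, outside 40.4–59.6% ✗; longest run = 3 ✓; 3' end GCA has 2 G/C ✓ — fails.
F3 (25 nt, A=10 T=7 G=4 C=4): GC 8/25 = 32.0%, outside 40.4–59.6% ✗; longest run = 3 ✓; 3' end TTC has 1 G/C ✓ — fails.

F1 only.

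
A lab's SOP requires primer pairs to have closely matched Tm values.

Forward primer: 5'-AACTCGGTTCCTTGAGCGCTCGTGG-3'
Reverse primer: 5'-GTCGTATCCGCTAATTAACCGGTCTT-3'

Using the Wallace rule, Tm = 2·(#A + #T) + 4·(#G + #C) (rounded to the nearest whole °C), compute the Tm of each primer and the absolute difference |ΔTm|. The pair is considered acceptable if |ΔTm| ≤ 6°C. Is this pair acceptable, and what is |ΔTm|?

Forward: A=3 T=7 G=8 C=7 → Tm = 2·10 + 4·15 = 80°C.
Reverse: A=5 T=9 G=5 C=7 → Tm = 2·14 + 4·12 = 76°C.
|ΔTm| = |80 − 76| = 4°C, ≤ 6°C.

|ΔTm| = 4°C; the pair is acceptable.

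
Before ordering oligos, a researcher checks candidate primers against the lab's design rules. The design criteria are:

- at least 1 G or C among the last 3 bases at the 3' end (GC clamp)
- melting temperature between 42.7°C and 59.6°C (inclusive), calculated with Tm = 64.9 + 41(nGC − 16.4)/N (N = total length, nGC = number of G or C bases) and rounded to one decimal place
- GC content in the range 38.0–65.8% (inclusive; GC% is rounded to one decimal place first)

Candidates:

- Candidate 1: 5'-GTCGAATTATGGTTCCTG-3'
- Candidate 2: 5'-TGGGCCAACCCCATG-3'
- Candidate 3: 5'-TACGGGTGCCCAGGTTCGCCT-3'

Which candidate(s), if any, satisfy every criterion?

Candidate 1 only.

Candidate 1 (18 nt, A=3 T=7 G=5 C=3): 3' end CTG has 2 G/C ✓; Tm = 64.9 + 41·(8 − 16.4)/18 = 45.8°C ✓; GC 8/18 = 44.4% ✓ — passes.
Candidate 2 (15 nt, A=3 T=2 G=4 C=6): 3' end ATG has 1 G/C ✓; Tm = 64.9 + 41·(10 − 16.4)/15 = 47.4°C ✓; GC 10/15 = 66.7%, outside 38.0–65.8% ✗ — fails.
Candidate 3 (21 nt, A=2 T=5 G=7 C=7): 3' end CCT has 2 G/C ✓; Tm = 64.9 + 41·(14 − 16.4)/21 = 60.2°C, outside 42.7–59.6°C ✗; GC 14/21 = 66.7%, outside 38.0–65.8% ✗ — fails.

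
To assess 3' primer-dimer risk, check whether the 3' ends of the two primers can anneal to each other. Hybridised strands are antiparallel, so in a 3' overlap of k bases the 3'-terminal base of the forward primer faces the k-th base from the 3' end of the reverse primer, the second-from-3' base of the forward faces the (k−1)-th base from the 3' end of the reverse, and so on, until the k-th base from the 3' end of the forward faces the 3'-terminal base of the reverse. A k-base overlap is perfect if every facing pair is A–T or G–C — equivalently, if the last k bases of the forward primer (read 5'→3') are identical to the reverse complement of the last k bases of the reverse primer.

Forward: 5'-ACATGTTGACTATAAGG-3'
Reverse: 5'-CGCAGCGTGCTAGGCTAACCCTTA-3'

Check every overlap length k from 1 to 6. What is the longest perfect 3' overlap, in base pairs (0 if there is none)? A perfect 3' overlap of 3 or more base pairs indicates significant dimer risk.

Last 6 bases (5'→3') — forward …ATAAGG, reverse …CCCTTA.
Reverse complement of the reverse primer's last 6 bases: TAAGGG; its first k bases are the reverse complement of the reverse primer's last k bases, so a perfect k-base overlap needs the forward primer's last k bases to equal them.
Comparing (forward last k vs required): k=1: G vs T ✗; k=2: GG vs TA ✗; k=3: AGG vs TAA ✗; k=4: AAGG vs TAAG ✗; k=5: TAAGG vs TAAGG ✓; k=6: ATAAGG vs TAAGGG ✗.
Only k = 5 is perfect, so the longest perfect 3' overlap is 5.

Longest perfect overlap: 5 complementary base pairs; significant dimer risk (threshold 3).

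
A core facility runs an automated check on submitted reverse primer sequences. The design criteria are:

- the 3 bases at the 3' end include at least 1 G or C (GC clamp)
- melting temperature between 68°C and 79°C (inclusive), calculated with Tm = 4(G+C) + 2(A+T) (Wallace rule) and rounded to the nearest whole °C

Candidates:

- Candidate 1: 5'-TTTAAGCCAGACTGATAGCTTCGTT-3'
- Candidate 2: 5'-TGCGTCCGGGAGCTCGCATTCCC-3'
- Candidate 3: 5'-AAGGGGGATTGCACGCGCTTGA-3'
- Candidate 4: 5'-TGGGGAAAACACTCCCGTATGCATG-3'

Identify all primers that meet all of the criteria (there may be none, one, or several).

Candidate 1 (25 nt, A=6 T=9 G=5 C=5): 3' end GTT has 1 G/C ✓; Tm = 2·15 + 4·10 = 70°C ✓ — passes.
Candidate 2 (23 nt, A=2 T=5 G=7 C=9): 3' end CCC has 3 G/C ✓; Tm = 2·7 + 4·16 = 78°C ✓ — passes.
Candidate 3 (22 nt, A=5 T=4 G=9 C=4): 3' end TGA has 1 G/C ✓; Tm = 2·9 + 4·13 = 70°C ✓ — passes.
Candidate 4 (25 nt, A=7 T=5 G=7 C=6): 3' end ATG has 1 G/C ✓; Tm = 2·12 + 4·13 = 76°C ✓ — passes.

Candidate 1, Candidate 2, Candidate 3 and Candidate 4.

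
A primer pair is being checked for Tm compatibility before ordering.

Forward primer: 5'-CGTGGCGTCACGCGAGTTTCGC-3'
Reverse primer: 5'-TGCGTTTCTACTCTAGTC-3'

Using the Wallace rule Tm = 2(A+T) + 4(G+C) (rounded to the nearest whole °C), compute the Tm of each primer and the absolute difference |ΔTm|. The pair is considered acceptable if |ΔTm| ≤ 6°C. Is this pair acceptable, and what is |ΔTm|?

|ΔTm| = 22°C; the pair is not acceptable.

Forward: A=2 T=5 G=8 C=7 → Tm = 2·7 + 4·15 = 74°C.
Reverse: A=2 T=8 G=3 C=5 → Tm = 2·10 + 4·8 = 52°C.
|ΔTm| = |74 − 52| = 22°C, > 6°C.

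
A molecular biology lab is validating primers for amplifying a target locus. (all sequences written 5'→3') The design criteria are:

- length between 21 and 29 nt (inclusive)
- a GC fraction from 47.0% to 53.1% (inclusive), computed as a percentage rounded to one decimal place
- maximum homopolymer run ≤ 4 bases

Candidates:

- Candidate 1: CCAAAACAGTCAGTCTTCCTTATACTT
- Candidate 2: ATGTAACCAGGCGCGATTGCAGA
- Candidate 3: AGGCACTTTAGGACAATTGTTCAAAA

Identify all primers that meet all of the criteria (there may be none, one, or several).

Candidate 2 only.

Candidate 1 (27 nt, A=8 T=9 G=2 C=8): length 27 ✓; GC 10/27 = 37.0%, outside 47.0–53.1% ✗; longest run = 4 ✓ — fails.
Candidate 2 (23 nt, A=7 T=4 G=7 C=5): length 23 ✓; GC 12/23 = 52.2% ✓; longest run = 2 ✓ — passes.
Candidate 3 (26 nt, A=10 T=7 G=5 C=4): length 26 ✓; GC 9/26 = 34.6%, outside 47.0–53.1% ✗; longest run = 4 ✓ — fails.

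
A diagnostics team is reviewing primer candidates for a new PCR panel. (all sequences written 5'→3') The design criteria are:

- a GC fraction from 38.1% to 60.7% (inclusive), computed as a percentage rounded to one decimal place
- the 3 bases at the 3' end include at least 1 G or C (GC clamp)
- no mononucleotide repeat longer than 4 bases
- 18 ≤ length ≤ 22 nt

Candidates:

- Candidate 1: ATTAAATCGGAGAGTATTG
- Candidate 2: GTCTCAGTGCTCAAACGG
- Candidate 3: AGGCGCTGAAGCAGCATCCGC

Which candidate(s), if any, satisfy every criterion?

Candidate 1 (19 nt, A=7 T=6 G=5 C=1): GC 6/19 = 31.6%, outside 38.1–60.7% ✗; 3' end TTG has 1 G/C ✓; longest run = 3 ✓; length 19 ✓ — fails.
Candidate 2 (18 nt, A=4 T=4 G=5 C=5): GC 10/18 = 55.6% ✓; 3' end CGG has 3 G/C ✓; longest run = 3 ✓; length 18 ✓ — passes.
Candidate 3 (21 nt, A=5 T=2 G=7 C=7): GC 14/21 = 66.7%, outside 38.1–60.7% ✗; 3' end CGC has 3 G/C ✓; longest run = 2 ✓; length 21 ✓ — fails.

Candidate 2 only.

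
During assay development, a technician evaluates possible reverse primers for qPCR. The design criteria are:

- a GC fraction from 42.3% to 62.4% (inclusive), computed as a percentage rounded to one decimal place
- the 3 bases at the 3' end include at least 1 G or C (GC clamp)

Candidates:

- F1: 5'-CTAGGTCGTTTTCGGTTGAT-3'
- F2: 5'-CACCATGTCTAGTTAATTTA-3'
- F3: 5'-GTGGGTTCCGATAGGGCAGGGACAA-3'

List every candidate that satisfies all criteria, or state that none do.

F1 (20 nt, A=2 T=9 G=6 C=3): GC 9/20 = 45.0% ✓; 3' end GAT has 1 G/C ✓ — passes.
F2 (20 nt, A=6 T=8 G=2 C=4): GC 6/20 = 30.0%, outside 42.3–62.4% ✗; 3' end TTA has 0 G/C, need ≥1 ✗ — fails.
F3 (25 nt, A=6 T=4 G=11 C=4): GC 15/25 = 60.0% ✓; 3' end CAA has 1 G/C ✓ — passes.

F1 and F3.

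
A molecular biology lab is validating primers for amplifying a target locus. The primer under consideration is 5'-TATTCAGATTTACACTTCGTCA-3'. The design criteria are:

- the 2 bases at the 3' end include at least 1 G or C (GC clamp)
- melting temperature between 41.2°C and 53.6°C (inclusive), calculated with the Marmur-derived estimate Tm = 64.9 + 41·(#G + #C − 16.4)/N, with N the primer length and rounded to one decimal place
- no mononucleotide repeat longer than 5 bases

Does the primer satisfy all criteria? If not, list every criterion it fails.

Meets all criteria.

Base counts: A=6, T=9, G=2, C=5 (length 22).
GC clamp: 3' end CA has 1 G/C ✓
Tm: Tm = 64.9 + 41·(7 − 16.4)/22 = 47.4°C ✓
homopolymer run: longest run = 3 ✓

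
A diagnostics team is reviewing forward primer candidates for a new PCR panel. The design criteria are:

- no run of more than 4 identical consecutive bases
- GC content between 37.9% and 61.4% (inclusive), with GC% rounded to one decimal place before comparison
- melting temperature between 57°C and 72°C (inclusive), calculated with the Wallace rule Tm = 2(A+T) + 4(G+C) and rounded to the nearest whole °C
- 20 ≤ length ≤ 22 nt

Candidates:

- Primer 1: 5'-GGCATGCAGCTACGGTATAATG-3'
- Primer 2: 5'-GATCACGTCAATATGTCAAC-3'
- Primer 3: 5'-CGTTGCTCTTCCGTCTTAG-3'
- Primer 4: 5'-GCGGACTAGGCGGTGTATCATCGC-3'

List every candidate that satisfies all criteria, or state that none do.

Primer 1 only.

Primer 1 (22 nt, A=6 T=5 G=7 C=4): longest run = 2 ✓; GC 11/22 = 50.0% ✓; Tm = 2·11 + 4·11 = 66°C ✓; length 22 ✓ — passes.
Primer 2 (20 nt, A=7 T=5 G=3 C=5): longest run = 2 ✓; GC 8/20 = 40.0% ✓; Tm = 2·12 + 4·8 = 56°C, outside 57–72°C ✗; length 20 ✓ — fails.
Primer 3 (19 nt, A=1 T=8 G=4 C=6): longest run = 2 ✓; GC 10/19 = 52.6% ✓; Tm = 2·9 + 4·10 = 58°C ✓; length 19, outside 20–22 ✗ — fails.
Primer 4 (24 nt, A=4 T=5 G=9 C=6): longest run = 2 ✓; GC 15/24 = 62.5%, outside 37.9–61.4% ✗; Tm = 2·9 + 4·15 = 78°C, outside 57–72°C ✗; length 24, outside 20–22 ✗ — fails.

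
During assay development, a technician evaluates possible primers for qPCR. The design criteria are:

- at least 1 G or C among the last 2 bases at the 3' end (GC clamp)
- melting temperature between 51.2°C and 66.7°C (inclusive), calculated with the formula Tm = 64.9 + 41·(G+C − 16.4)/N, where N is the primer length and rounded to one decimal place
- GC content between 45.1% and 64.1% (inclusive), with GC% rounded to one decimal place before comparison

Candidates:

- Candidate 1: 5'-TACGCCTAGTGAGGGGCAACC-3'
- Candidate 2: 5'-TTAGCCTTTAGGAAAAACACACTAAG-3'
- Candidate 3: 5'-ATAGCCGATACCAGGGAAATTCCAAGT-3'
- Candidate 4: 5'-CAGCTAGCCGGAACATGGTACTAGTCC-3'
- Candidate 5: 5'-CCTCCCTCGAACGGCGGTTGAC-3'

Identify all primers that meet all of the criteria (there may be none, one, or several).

Candidate 1 (21 nt, A=5 T=3 G=7 C=6): 3' end CC has 2 G/C ✓; Tm = 64.9 + 41·(13 − 16.4)/21 = 58.3°C ✓; GC 13/21 = 61.9% ✓ — passes.
Candidate 2 (26 nt, A=11 T=6 G=4 C=5): 3' end AG has 1 G/C ✓; Tm = 64.9 + 41·(9 − 16.4)/26 = 53.2°C ✓; GC 9/26 = 34.6%, outside 45.1–64.1% ✗ — fails.
Candidate 3 (27 nt, A=10 T=5 G=6 C=6): 3' end GT has 1 G/C ✓; Tm = 64.9 + 41·(12 − 16.4)/27 = 58.2°C ✓; GC 12/27 = 44.4%, outside 45.1–64.1% ✗ — fails.
Candidate 4 (27 nt, A=7 T=5 G=7 C=8): 3' end CC has 2 G/C ✓; Tm = 64.9 + 41·(15 − 16.4)/27 = 62.8°C ✓; GC 15/27 = 55.6% ✓ — passes.
Candidate 5 (22 nt, A=3 T=4 G=6 C=9): 3' end AC has 1 G/C ✓; Tm = 64.9 + 41·(15 − 16.4)/22 = 62.3°C ✓; GC 15/22 = 68.2%, outside 45.1–64.1% ✗ — fails.

Candidate 1 and Candidate 4.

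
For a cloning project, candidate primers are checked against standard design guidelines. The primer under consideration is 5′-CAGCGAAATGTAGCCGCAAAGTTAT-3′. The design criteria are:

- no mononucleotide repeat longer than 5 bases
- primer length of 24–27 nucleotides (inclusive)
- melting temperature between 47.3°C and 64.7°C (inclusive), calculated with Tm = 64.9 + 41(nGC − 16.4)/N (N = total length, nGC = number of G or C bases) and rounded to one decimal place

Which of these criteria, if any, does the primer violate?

Base counts: A=9, T=5, G=6, C=5 (length 25).
homopolymer run: longest run = 3 ✓
length: length 25 ✓
Tm: Tm = 64.9 + 41·(11 − 16.4)/25 = 56.0°C ✓

Meets all criteria.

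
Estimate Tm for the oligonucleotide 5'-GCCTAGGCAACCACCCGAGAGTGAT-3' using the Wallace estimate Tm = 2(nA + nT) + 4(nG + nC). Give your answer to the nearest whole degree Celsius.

Base counts: A=7, T=3, G=7, C=8 (length 25).
Tm = 2·(7+3) + 4·(7+8) = 2·10 + 4·15 = 20 + 60 = 80°C.

80°C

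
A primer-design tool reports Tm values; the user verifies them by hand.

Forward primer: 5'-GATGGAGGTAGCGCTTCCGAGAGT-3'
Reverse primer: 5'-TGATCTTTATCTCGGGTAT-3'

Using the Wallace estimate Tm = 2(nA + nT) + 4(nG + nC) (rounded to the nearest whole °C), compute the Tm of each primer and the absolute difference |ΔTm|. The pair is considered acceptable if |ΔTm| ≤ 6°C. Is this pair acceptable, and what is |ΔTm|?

|ΔTm| = 24°C; the pair is not acceptable.

Forward: A=5 T=5 G=10 C=4 → Tm = 2·10 + 4·14 = 76°C.
Reverse: A=3 T=9 G=4 C=3 → Tm = 2·12 + 4·7 = 52°C.
|ΔTm| = |76 − 52| = 24°C, > 6°C.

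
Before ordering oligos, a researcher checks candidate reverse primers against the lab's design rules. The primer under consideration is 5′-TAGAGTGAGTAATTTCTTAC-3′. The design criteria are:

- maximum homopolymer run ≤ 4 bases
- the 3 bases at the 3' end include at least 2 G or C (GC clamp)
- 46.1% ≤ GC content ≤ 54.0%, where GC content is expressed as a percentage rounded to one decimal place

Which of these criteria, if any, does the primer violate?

Fails: GC clamp, GC content.

Base counts: A=6, T=8, G=4, C=2 (length 20).
homopolymer run: longest run = 3 ✓
GC clamp: 3' end TAC has 1 G/C, need ≥2 ✗
GC content: GC 6/20 = 30.0%, outside 46.1–54.0% ✗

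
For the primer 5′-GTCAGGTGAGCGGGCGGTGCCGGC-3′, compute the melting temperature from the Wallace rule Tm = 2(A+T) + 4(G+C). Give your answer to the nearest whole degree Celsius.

86°C

Base counts: A=2, T=3, G=13, C=6 (length 24).
Tm = 2·(2+3) + 4·(13+6) = 2·5 + 4·19 = 10 + 76 = 86°C.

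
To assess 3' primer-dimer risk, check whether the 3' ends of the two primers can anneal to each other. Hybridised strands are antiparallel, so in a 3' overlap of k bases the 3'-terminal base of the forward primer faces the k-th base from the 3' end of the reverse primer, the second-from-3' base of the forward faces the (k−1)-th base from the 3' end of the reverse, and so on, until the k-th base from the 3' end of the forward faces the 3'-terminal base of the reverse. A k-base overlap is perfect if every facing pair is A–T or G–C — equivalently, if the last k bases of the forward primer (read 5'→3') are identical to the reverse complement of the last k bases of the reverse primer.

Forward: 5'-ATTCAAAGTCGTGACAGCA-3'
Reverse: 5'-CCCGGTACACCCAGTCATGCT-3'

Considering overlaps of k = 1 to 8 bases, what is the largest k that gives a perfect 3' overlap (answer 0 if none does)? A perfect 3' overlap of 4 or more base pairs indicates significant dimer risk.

Last 8 bases (5'→3') — forward …TGACAGCA, reverse …GTCATGCT.
Reverse complement of the reverse primer's last 8 bases: AGCATGAC; its first k bases are the reverse complement of the reverse primer's last k bases, so a perfect k-base overlap needs the forward primer's last k bases to equal them.
Comparing (forward last k vs required): k=1: A vs A ✓; k=2: CA vs AG ✗; k=3: GCA vs AGC ✗; k=4: AGCA vs AGCA ✓; k=5: CAGCA vs AGCAT ✗; k=6: ACAGCA vs AGCATG ✗; k=7: GACAGCA vs AGCATGA ✗; k=8: TGACAGCA vs AGCATGAC ✗.
Perfect overlaps at k = 1, 4; the largest is 4.

Longest perfect overlap: 4 complementary base pairs; significant dimer risk (threshold 4).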